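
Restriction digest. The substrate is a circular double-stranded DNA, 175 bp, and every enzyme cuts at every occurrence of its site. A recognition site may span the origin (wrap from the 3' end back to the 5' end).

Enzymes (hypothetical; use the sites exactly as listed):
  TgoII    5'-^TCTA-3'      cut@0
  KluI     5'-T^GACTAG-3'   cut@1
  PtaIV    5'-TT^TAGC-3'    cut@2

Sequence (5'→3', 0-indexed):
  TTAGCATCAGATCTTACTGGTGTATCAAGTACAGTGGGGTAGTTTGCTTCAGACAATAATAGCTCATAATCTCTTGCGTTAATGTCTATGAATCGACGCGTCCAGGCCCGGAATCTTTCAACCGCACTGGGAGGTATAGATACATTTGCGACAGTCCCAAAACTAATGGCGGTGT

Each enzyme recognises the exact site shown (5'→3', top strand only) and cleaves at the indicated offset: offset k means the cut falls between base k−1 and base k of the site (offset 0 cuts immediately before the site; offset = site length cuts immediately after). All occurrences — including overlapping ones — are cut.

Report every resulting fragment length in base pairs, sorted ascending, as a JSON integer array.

[83,92]

Scan for sites:
  TgoII TCTA/0: at [84] ⇒ [84]
  KluI (TGACTAG, off=1): no sites
  PtaIV TTTAGC/2: at [174] ⇒ [1]

All cut coordinates (distinct, sorted): [1, 84]

Fragments:
  1→84: 83 bp
  84→1 (wrap): 175-84+1 = 92 bp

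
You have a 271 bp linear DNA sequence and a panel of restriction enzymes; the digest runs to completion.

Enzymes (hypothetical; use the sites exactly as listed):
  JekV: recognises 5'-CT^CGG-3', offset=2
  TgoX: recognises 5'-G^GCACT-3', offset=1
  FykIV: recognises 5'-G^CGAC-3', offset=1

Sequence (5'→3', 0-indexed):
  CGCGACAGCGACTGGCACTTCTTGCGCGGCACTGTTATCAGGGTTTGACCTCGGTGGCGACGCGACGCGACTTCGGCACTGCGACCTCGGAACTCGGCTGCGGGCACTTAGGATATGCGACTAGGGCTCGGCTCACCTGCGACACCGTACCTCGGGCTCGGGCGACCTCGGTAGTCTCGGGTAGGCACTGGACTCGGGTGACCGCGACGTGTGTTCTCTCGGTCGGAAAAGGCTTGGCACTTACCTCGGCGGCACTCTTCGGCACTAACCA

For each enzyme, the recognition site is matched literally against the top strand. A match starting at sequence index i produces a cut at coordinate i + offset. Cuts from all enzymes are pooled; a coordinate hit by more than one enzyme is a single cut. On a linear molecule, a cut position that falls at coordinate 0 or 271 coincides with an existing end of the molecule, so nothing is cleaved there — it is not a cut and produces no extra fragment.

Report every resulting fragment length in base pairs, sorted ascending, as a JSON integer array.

[2,4,5,5,5,6,6,6,6,6,6,6,7,7,8,9,9,10,10,10,10,10,11,11,13,14,14,15,17,23]

Site scan:
  JekV (CTCGG, off=2): starts [49, 85, 92, 126, 150, 156, 166, 175, 192, 217, 244] → cuts [51, 87, 94, 128, 152, 158, 168, 177, 194, 219, 246]
  TgoX (GGCACT, off=1): starts [13, 27, 74, 102, 183, 235, 250, 260] → cuts [14, 28, 75, 103, 184, 236, 251, 261]
  FykIV (GCGAC, off=1): starts [1, 7, 56, 61, 66, 80, 116, 138, 161, 203] → cuts [2, 8, 57, 62, 67, 81, 117, 139, 162, 204]

All cut coordinates (distinct, sorted): [2, 8, 14, 28, 51, 57, 62, 67, 75, 81, 87, 94, 103, 117, 128, 139, 152, 158, 162, 168, 177, 184, 194, 204, 219, 236, 246, 251, 261]

Fragment lengths:
  [0,2): 2 bp
  [2,8): 6 bp
  [8,14): 6 bp
  [14,28): 14 bp
  [28,51): 23 bp
  [51,57): 6 bp
  [57,62): 5 bp
  [62,67): 5 bp
  [67,75): 8 bp
  [75,81): 6 bp
  [81,87): 6 bp
  [87,94): 7 bp
  [94,103): 9 bp
  [103,117): 14 bp
  [117,128): 11 bp
  [128,139): 11 bp
  [139,152): 13 bp
  [152,158): 6 bp
  [158,162): 4 bp
  [162,168): 6 bp
  [168,177): 9 bp
  [177,184): 7 bp
  [184,194): 10 bp
  [194,204): 10 bp
  [204,219): 15 bp
  [219,236): 17 bp
  [236,246): 10 bp
  [246,251): 5 bp
  [251,261): 10 bp
  [261,271): 10 bp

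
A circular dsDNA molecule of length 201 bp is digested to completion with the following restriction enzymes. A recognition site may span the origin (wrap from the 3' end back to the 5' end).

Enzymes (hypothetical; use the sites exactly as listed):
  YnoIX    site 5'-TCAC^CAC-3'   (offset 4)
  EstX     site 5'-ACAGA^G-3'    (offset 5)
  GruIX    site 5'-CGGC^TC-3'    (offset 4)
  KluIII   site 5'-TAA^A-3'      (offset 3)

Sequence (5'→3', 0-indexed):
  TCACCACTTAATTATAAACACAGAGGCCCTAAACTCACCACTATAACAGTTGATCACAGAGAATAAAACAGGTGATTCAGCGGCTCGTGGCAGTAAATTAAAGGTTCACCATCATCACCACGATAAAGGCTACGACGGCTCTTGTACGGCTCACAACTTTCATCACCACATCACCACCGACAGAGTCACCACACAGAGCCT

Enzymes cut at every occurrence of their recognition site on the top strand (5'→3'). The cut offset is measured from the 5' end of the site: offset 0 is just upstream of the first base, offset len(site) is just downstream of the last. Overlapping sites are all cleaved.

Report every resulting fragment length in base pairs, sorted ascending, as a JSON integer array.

Site scan:
  YnoIX TCACCAC/4: at [0, 34, 114, 162, 170, 185] ⇒ [4, 38, 118, 166, 174, 189]
  EstX ACAGAG/5: at [19, 55, 179, 192] ⇒ [24, 60, 184, 197]
  GruIX CGGCTC/4: at [80, 135, 146] ⇒ [84, 139, 150]
  KluIII TAAA/3: at [14, 29, 63, 93, 98, 123] ⇒ [17, 32, 66, 96, 101, 126]

Pooled cuts: [4, 17, 24, 32, 38, 60, 66, 84, 96, 101, 118, 126, 139, 150, 166, 174, 184, 189, 197]

Fragments:
  4→17: 13 bp
  17→24: 7 bp
  24→32: 8 bp
  32→38: 6 bp
  38→60: 22 bp
  60→66: 6 bp
  66→84: 18 bp
  84→96: 12 bp
  96→101: 5 bp
  101→118: 17 bp
  118→126: 8 bp
  126→139: 13 bp
  139→150: 11 bp
  150→166: 16 bp
  166→174: 8 bp
  174→184: 10 bp
  184→189: 5 bp
  189→197: 8 bp
  197→4 (wrap): 201-197+4 = 8 bp

[5,5,6,6,7,8,8,8,8,8,10,11,12,13,13,16,17,18,22]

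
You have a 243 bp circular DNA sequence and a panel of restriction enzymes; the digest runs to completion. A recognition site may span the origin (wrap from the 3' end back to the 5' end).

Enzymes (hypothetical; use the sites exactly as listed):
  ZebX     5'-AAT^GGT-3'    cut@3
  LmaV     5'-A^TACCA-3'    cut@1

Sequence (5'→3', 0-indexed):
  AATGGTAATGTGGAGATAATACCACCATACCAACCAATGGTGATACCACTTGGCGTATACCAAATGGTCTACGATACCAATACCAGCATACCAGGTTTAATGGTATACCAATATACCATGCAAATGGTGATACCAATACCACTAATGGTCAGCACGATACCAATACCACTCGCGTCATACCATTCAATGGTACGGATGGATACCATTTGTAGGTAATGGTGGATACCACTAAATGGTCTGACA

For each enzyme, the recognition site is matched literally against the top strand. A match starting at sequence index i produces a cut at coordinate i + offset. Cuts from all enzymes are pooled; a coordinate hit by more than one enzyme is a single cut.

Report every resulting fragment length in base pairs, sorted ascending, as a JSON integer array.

Per-enzyme occurrences:
  ZebX (AATGGT, off=3): starts [0, 35, 62, 98, 122, 143, 185, 214, 231] → cuts [3, 38, 65, 101, 125, 146, 188, 217, 234]
  LmaV (ATACCA, off=1): starts [18, 26, 42, 56, 73, 79, 87, 104, 112, 129, 135, 156, 162, 176, 199, 222] → cuts [19, 27, 43, 57, 74, 80, 88, 105, 113, 130, 136, 157, 163, 177, 200, 223]

All cut coordinates (distinct, sorted): [3, 19, 27, 38, 43, 57, 65, 74, 80, 88, 101, 105, 113, 125, 130, 136, 146, 157, 163, 177, 188, 200, 217, 223, 234]

Fragments:
  3→19: 16 bp
  19→27: 8 bp
  27→38: 11 bp
  38→43: 5 bp
  43→57: 14 bp
  57→65: 8 bp
  65→74: 9 bp
  74→80: 6 bp
  80→88: 8 bp
  88→101: 13 bp
  101→105: 4 bp
  105→113: 8 bp
  113→125: 12 bp
  125→130: 5 bp
  130→136: 6 bp
  136→146: 10 bp
  146→157: 11 bp
  157→163: 6 bp
  163→177: 14 bp
  177→188: 11 bp
  188→200: 12 bp
  200→217: 17 bp
  217→223: 6 bp
  223→234: 11 bp
  234→3 (wrap): 243-234+3 = 12 bp

[4,5,5,6,6,6,6,8,8,8,8,9,10,11,11,11,11,12,12,12,13,14,14,16,17]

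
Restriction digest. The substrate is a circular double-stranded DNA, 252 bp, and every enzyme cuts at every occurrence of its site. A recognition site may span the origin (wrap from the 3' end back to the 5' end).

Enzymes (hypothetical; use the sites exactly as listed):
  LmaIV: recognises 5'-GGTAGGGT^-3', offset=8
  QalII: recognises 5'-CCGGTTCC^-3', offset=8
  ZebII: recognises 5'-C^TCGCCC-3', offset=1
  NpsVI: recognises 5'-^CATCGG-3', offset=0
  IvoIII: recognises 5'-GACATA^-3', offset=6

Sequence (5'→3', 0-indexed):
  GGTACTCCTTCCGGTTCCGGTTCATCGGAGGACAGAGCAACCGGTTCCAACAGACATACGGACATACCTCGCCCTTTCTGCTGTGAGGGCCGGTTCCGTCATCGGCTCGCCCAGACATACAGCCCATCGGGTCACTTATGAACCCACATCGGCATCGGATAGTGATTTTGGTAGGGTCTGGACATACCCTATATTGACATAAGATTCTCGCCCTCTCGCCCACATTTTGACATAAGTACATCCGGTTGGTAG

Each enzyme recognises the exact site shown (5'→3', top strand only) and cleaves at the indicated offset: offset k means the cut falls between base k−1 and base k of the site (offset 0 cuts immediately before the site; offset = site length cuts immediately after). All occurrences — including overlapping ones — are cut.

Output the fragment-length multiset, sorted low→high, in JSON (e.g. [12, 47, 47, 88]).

[2,2,4,5,6,6,7,8,8,9,10,13,15,15,19,21,22,25,26,29]

Per-enzyme occurrences:
  LmaIV GGTAGGGT/8: at [169, 247] ⇒ [3, 177]
  QalII CCGGTTCC/8: at [10, 40, 89] ⇒ [18, 48, 97]
  ZebII CTCGCCC/1: at [67, 105, 206, 214] ⇒ [68, 106, 207, 215]
  NpsVI CATCGG/0: at [22, 99, 124, 146, 152] ⇒ [22, 99, 124, 146, 152]
  IvoIII GACATA/6: at [52, 60, 113, 180, 195, 228] ⇒ [58, 66, 119, 186, 201, 234]

Pooled cuts: [3, 18, 22, 48, 58, 66, 68, 97, 99, 106, 119, 124, 146, 152, 177, 186, 201, 207, 215, 234]

Fragments:
  3→18: 15 bp
  18→22: 4 bp
  22→48: 26 bp
  48→58: 10 bp
  58→66: 8 bp
  66→68: 2 bp
  68→97: 29 bp
  97→99: 2 bp
  99→106: 7 bp
  106→119: 13 bp
  119→124: 5 bp
  124→146: 22 bp
  146→152: 6 bp
  152→177: 25 bp
  177→186: 9 bp
  186→201: 15 bp
  201→207: 6 bp
  207→215: 8 bp
  215→234: 19 bp
  234→3 (wrap): 252-234+3 = 21 bp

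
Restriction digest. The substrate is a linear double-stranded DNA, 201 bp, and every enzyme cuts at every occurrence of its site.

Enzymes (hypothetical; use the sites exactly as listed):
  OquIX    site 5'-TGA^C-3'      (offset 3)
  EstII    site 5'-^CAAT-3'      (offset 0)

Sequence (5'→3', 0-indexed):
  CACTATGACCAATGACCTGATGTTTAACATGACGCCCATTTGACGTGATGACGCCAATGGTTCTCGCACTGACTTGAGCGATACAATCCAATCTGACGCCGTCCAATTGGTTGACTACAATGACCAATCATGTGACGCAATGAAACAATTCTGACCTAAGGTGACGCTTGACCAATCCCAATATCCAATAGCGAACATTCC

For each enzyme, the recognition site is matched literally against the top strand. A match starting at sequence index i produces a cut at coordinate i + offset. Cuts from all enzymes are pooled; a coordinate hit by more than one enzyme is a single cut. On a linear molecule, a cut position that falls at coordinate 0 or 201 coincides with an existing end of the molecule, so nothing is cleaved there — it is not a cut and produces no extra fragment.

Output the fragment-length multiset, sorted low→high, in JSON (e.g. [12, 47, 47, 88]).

[1,1,1,2,3,3,5,6,6,6,7,7,7,8,8,8,8,9,10,11,11,11,11,16,17,18]

Scan for sites:
  OquIX TGAC/3: at [5, 12, 29, 40, 48, 69, 93, 111, 120, 132, 151, 161, 168] ⇒ [8, 15, 32, 43, 51, 72, 96, 114, 123, 135, 154, 164, 171]
  EstII CAAT/0: at [9, 54, 83, 88, 103, 117, 124, 137, 145, 172, 178, 185] ⇒ [9, 54, 83, 88, 103, 117, 124, 137, 145, 172, 178, 185]

Pooled cuts: [8, 9, 15, 32, 43, 51, 54, 72, 83, 88, 96, 103, 114, 117, 123, 124, 135, 137, 145, 154, 164, 171, 172, 178, 185]

Fragments:
  [0,8): 8 bp
  [8,9): 1 bp
  [9,15): 6 bp
  [15,32): 17 bp
  [32,43): 11 bp
  [43,51): 8 bp
  [51,54): 3 bp
  [54,72): 18 bp
  [72,83): 11 bp
  [83,88): 5 bp
  [88,96): 8 bp
  [96,103): 7 bp
  [103,114): 11 bp
  [114,117): 3 bp
  [117,123): 6 bp
  [123,124): 1 bp
  [124,135): 11 bp
  [135,137): 2 bp
  [137,145): 8 bp
  [145,154): 9 bp
  [154,164): 10 bp
  [164,171): 7 bp
  [171,172): 1 bp
  [172,178): 6 bp
  [178,185): 7 bp
  [185,201): 16 bp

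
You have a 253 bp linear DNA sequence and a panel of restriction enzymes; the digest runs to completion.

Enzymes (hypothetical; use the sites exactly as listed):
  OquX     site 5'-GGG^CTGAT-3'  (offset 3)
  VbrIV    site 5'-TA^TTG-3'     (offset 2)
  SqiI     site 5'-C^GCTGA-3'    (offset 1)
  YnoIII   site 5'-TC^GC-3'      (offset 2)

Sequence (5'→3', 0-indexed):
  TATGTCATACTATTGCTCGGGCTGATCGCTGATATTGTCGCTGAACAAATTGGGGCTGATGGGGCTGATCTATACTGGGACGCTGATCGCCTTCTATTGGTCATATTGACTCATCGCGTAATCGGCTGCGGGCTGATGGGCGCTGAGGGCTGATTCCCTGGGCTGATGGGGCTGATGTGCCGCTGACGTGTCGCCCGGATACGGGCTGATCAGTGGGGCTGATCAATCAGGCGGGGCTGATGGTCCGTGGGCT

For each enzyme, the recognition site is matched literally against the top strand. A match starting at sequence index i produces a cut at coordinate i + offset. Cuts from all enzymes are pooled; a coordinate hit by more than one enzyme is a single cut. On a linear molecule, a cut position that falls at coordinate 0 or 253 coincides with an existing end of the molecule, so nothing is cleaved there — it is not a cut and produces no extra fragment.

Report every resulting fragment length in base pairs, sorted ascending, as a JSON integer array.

Per-enzyme occurrences:
  OquX GGGCTGAT/3: at [18, 52, 61, 129, 146, 159, 168, 202, 215, 233] ⇒ [21, 55, 64, 132, 149, 162, 171, 205, 218, 236]
  VbrIV TATTG/2: at [10, 32, 94, 103] ⇒ [12, 34, 96, 105]
  SqiI CGCTGA/1: at [26, 38, 80, 140, 180] ⇒ [27, 39, 81, 141, 181]
  YnoIII TCGC/2: at [25, 37, 86, 113, 190] ⇒ [27, 39, 88, 115, 192]

All cut coordinates (distinct, sorted): [12, 21, 27, 34, 39, 55, 64, 81, 88, 96, 105, 115, 132, 141, 149, 162, 171, 181, 192, 205, 218, 236]

Fragments:
  [0,12): 12 bp
  [12,21): 9 bp
  [21,27): 6 bp
  [27,34): 7 bp
  [34,39): 5 bp
  [39,55): 16 bp
  [55,64): 9 bp
  [64,81): 17 bp
  [81,88): 7 bp
  [88,96): 8 bp
  [96,105): 9 bp
  [105,115): 10 bp
  [115,132): 17 bp
  [132,141): 9 bp
  [141,149): 8 bp
  [149,162): 13 bp
  [162,171): 9 bp
  [171,181): 10 bp
  [181,192): 11 bp
  [192,205): 13 bp
  [205,218): 13 bp
  [218,236): 18 bp
  [236,253): 17 bp

[5,6,7,7,8,8,9,9,9,9,9,10,10,11,12,13,13,13,16,17,17,17,18]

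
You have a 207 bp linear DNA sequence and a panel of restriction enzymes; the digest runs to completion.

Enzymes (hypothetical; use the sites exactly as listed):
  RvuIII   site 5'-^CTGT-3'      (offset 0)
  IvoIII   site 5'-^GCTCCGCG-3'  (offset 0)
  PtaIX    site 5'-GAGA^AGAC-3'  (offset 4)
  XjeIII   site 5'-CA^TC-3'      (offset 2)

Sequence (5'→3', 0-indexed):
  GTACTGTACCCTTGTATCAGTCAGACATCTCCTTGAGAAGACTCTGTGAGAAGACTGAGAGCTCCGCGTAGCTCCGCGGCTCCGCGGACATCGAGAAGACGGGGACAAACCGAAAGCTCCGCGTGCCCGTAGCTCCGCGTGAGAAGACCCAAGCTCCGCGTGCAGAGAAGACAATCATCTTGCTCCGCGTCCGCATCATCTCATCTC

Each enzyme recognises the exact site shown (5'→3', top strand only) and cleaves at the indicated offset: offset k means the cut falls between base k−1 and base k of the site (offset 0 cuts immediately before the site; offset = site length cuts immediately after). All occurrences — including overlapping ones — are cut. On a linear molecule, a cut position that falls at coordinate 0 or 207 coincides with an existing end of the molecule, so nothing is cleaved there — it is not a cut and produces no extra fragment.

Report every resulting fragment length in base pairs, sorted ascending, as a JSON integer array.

[3,3,4,4,5,5,6,8,8,8,9,9,10,11,12,13,14,16,16,19,24]

Site scan:
  RvuIII (CTGT, off=0): starts [3, 43] → cuts [3, 43]
  IvoIII (GCTCCGCG, off=0): starts [60, 70, 78, 115, 131, 152, 181] → cuts [60, 70, 78, 115, 131, 152, 181]
  PtaIX (GAGAAGAC, off=4): starts [34, 47, 92, 140, 164] → cuts [38, 51, 96, 144, 168]
  XjeIII (CATC, off=2): starts [25, 88, 175, 193, 196, 201] → cuts [27, 90, 177, 195, 198, 203]

Pooled cuts: [3, 27, 38, 43, 51, 60, 70, 78, 90, 96, 115, 131, 144, 152, 168, 177, 181, 195, 198, 203]

Fragment lengths:
  [0,3): 3 bp
  [3,27): 24 bp
  [27,38): 11 bp
  [38,43): 5 bp
  [43,51): 8 bp
  [51,60): 9 bp
  [60,70): 10 bp
  [70,78): 8 bp
  [78,90): 12 bp
  [90,96): 6 bp
  [96,115): 19 bp
  [115,131): 16 bp
  [131,144): 13 bp
  [144,152): 8 bp
  [152,168): 16 bp
  [168,177): 9 bp
  [177,181): 4 bp
  [181,195): 14 bp
  [195,198): 3 bp
  [198,203): 5 bp
  [203,207): 4 bp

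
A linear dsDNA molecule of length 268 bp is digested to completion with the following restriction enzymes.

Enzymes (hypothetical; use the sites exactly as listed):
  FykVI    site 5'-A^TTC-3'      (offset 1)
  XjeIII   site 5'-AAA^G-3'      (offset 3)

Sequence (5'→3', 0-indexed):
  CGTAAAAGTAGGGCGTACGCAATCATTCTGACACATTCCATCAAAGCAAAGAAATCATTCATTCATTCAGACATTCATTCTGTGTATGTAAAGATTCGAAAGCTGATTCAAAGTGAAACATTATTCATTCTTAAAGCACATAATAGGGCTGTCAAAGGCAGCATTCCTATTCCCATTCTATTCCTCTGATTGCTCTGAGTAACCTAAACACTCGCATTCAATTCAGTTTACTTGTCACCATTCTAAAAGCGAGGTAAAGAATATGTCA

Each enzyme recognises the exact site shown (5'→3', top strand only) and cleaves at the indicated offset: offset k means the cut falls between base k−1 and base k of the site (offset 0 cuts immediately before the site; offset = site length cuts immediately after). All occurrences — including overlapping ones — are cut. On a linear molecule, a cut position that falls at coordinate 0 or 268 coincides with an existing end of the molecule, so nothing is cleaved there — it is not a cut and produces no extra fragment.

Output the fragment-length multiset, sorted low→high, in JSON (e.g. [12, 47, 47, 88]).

[2,4,4,4,4,5,5,5,5,6,6,6,7,7,7,7,8,8,8,10,10,10,10,11,15,18,19,21,36]

Site scan:
  FykVI ATTC/1: at [24, 34, 56, 60, 64, 72, 76, 93, 105, 122, 126, 162, 168, 174, 179, 215, 220, 239] ⇒ [25, 35, 57, 61, 65, 73, 77, 94, 106, 123, 127, 163, 169, 175, 180, 216, 221, 240]
  XjeIII AAAG/3: at [4, 42, 47, 89, 98, 109, 132, 153, 245, 255] ⇒ [7, 45, 50, 92, 101, 112, 135, 156, 248, 258]

Pooled cuts: [7, 25, 35, 45, 50, 57, 61, 65, 73, 77, 92, 94, 101, 106, 112, 123, 127, 135, 156, 163, 169, 175, 180, 216, 221, 240, 248, 258]

Fragments:
  [0,7): 7 bp
  [7,25): 18 bp
  [25,35): 10 bp
  [35,45): 10 bp
  [45,50): 5 bp
  [50,57): 7 bp
  [57,61): 4 bp
  [61,65): 4 bp
  [65,73): 8 bp
  [73,77): 4 bp
  [77,92): 15 bp
  [92,94): 2 bp
  [94,101): 7 bp
  [101,106): 5 bp
  [106,112): 6 bp
  [112,123): 11 bp
  [123,127): 4 bp
  [127,135): 8 bp
  [135,156): 21 bp
  [156,163): 7 bp
  [163,169): 6 bp
  [169,175): 6 bp
  [175,180): 5 bp
  [180,216): 36 bp
  [216,221): 5 bp
  [221,240): 19 bp
  [240,248): 8 bp
  [248,258): 10 bp
  [258,268): 10 bp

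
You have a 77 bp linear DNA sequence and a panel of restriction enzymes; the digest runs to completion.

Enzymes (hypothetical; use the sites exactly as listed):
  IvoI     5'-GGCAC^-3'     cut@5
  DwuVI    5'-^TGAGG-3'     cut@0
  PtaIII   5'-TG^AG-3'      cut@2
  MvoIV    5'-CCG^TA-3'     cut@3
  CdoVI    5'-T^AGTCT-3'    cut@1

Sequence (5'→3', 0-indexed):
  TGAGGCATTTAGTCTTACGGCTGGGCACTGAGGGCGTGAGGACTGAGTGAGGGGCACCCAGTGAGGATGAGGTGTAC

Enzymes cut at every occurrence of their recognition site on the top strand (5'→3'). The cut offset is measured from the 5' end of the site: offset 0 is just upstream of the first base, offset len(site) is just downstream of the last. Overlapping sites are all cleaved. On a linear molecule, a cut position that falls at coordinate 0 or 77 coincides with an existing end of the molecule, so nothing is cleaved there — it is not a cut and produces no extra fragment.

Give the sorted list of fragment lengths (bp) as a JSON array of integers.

[2,2,2,2,2,2,2,4,4,6,7,8,8,8,18]

Site scan:
  IvoI GGCAC/5: at [23, 52] ⇒ [28, 57]
  DwuVI TGAGG/0: at [0, 28, 36, 47, 61, 67] ⇒ [28, 36, 47, 61, 67] (position 0 is a terminus of the linear molecule — no cut)
  PtaIII TGAG/2: at [0, 28, 36, 43, 47, 61, 67] ⇒ [2, 30, 38, 45, 49, 63, 69]
  MvoIV (CCGTA, off=3): no sites
  CdoVI TAGTCT/1: at [9] ⇒ [10]

All cut coordinates (distinct, sorted): [2, 10, 28, 30, 36, 38, 45, 47, 49, 57, 61, 63, 67, 69]

Fragment lengths:
  [0,2): 2 bp
  [2,10): 8 bp
  [10,28): 18 bp
  [28,30): 2 bp
  [30,36): 6 bp
  [36,38): 2 bp
  [38,45): 7 bp
  [45,47): 2 bp
  [47,49): 2 bp
  [49,57): 8 bp
  [57,61): 4 bp
  [61,63): 2 bp
  [63,67): 4 bp
  [67,69): 2 bp
  [69,77): 8 bp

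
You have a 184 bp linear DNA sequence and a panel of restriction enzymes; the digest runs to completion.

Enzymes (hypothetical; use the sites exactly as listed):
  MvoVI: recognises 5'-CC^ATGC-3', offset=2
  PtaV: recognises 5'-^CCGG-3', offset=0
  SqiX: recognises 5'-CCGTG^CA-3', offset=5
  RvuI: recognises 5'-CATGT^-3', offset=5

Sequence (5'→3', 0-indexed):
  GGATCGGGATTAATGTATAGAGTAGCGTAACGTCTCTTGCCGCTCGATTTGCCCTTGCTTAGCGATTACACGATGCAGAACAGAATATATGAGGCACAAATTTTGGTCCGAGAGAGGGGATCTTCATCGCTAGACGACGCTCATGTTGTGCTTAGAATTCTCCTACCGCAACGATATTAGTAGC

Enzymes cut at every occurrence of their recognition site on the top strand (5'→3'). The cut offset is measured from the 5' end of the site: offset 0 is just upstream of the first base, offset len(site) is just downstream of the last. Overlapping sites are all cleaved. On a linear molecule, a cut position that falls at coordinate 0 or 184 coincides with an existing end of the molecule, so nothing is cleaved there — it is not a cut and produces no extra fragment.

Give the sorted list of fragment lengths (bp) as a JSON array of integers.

[38,146]

Site scan:
  MvoVI (CCATGC, off=2): no sites
  PtaV (CCGG, off=0): no sites
  SqiX (CCGTGCA, off=5): no sites
  RvuI (CATGT, off=5): starts [141] → cuts [146]

Pooled cuts: [146]

Fragment lengths:
  [0,146): 146 bp
  [146,184): 38 bp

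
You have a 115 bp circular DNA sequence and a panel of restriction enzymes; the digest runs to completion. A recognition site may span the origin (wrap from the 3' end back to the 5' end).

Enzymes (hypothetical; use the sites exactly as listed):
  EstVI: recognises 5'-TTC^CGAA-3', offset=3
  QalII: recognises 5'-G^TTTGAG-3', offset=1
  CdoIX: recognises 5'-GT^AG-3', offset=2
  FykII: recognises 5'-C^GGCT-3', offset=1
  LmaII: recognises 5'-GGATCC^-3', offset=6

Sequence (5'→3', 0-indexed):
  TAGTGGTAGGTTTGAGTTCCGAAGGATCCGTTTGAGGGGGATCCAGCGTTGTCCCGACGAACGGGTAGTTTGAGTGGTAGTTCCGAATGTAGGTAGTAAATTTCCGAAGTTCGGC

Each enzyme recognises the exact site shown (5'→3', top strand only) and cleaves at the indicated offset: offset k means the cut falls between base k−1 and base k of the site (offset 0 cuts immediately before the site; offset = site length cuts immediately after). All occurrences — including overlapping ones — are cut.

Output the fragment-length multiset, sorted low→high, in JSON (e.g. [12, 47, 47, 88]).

[1,2,3,4,5,7,8,9,10,10,10,10,14,22]

Scan for sites:
  EstVI (TTCCGAA, off=3): starts [16, 80, 101] → cuts [19, 83, 104]
  QalII (GTTTGAG, off=1): starts [9, 29, 67] → cuts [10, 30, 68]
  CdoIX (GTAG, off=2): starts [5, 64, 76, 88, 92] → cuts [7, 66, 78, 90, 94]
  FykII (CGGCT, off=1): starts [111] → cuts [112]
  LmaII (GGATCC, off=6): starts [23, 38] → cuts [29, 44]

Pooled cuts: [7, 10, 19, 29, 30, 44, 66, 68, 78, 83, 90, 94, 104, 112]

Fragments:
  7→10: 3 bp
  10→19: 9 bp
  19→29: 10 bp
  29→30: 1 bp
  30→44: 14 bp
  44→66: 22 bp
  66→68: 2 bp
  68→78: 10 bp
  78→83: 5 bp
  83→90: 7 bp
  90→94: 4 bp
  94→104: 10 bp
  104→112: 8 bp
  112→7 (wrap): 115-112+7 = 10 bp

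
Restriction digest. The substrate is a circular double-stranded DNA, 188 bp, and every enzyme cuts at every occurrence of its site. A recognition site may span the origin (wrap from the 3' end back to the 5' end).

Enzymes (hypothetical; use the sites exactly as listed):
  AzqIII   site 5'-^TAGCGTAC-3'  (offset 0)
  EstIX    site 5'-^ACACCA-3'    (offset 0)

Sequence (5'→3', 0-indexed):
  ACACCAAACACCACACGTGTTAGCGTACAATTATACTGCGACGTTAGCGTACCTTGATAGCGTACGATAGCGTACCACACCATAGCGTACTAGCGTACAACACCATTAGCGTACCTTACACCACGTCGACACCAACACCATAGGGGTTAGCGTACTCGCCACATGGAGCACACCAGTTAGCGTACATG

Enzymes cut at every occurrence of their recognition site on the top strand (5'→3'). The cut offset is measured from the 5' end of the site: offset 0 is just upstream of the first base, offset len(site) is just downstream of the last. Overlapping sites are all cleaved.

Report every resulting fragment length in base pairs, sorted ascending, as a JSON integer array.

Per-enzyme occurrences:
  AzqIII TAGCGTAC/0: at [20, 44, 57, 67, 82, 90, 106, 147, 177] ⇒ [20, 44, 57, 67, 82, 90, 106, 147, 177]
  EstIX ACACCA/0: at [0, 7, 76, 99, 117, 128, 134, 169] ⇒ [0, 7, 76, 99, 117, 128, 134, 169]

All cut coordinates (distinct, sorted): [0, 7, 20, 44, 57, 67, 76, 82, 90, 99, 106, 117, 128, 134, 147, 169, 177]

Fragment lengths:
  0→7: 7 bp
  7→20: 13 bp
  20→44: 24 bp
  44→57: 13 bp
  57→67: 10 bp
  67→76: 9 bp
  76→82: 6 bp
  82→90: 8 bp
  90→99: 9 bp
  99→106: 7 bp
  106→117: 11 bp
  117→128: 11 bp
  128→134: 6 bp
  134→147: 13 bp
  147→169: 22 bp
  169→177: 8 bp
  177→0 (wrap): 188-177+0 = 11 bp

[6,6,7,7,8,8,9,9,10,11,11,11,13,13,13,22,24]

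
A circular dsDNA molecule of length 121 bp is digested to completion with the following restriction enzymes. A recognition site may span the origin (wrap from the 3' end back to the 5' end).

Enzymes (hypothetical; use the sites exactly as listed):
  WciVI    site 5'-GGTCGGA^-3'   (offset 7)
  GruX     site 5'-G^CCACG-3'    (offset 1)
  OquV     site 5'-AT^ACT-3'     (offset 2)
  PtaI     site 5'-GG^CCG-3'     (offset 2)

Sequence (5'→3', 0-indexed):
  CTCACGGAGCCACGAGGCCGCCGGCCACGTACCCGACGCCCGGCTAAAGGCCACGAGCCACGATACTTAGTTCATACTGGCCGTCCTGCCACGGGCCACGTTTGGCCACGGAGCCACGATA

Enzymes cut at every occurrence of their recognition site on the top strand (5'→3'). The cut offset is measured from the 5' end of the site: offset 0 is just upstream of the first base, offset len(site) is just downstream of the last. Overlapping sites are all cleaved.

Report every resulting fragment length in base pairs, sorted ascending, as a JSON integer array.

[5,7,7,7,7,7,8,8,8,10,10,11,26]

Per-enzyme occurrences:
  WciVI (GGTCGGA, off=7): no sites
  GruX GCCACG/1: at [8, 23, 49, 56, 87, 94, 104, 112] ⇒ [9, 24, 50, 57, 88, 95, 105, 113]
  OquV ATACT/2: at [62, 73, 118] ⇒ [64, 75, 120]
  PtaI GGCCG/2: at [15, 78] ⇒ [17, 80]

Pooled cuts: [9, 17, 24, 50, 57, 64, 75, 80, 88, 95, 105, 113, 120]

Fragments:
  9→17: 8 bp
  17→24: 7 bp
  24→50: 26 bp
  50→57: 7 bp
  57→64: 7 bp
  64→75: 11 bp
  75→80: 5 bp
  80→88: 8 bp
  88→95: 7 bp
  95→105: 10 bp
  105→113: 8 bp
  113→120: 7 bp
  120→9 (wrap): 121-120+9 = 10 bp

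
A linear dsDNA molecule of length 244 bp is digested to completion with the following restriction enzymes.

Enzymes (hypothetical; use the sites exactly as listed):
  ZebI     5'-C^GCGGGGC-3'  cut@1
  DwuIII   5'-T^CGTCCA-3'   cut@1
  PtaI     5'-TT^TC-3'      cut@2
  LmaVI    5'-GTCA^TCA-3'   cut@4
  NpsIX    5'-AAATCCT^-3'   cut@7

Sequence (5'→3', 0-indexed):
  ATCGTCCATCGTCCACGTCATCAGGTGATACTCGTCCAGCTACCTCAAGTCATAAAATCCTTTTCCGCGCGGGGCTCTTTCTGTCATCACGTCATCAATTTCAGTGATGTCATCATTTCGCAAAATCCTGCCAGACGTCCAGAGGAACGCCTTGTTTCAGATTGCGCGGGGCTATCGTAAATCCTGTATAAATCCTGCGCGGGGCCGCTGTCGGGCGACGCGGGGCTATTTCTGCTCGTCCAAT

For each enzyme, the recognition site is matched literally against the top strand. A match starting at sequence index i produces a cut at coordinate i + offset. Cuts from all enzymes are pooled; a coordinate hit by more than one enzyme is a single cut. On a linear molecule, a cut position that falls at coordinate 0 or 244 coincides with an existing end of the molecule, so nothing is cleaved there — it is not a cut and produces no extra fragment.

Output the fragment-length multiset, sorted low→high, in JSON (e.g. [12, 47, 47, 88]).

[2,2,2,5,5,6,6,7,7,8,8,9,11,11,11,11,12,12,12,20,21,27,29]

Site scan:
  ZebI CGCGGGGC/1: at [67, 164, 197, 218] ⇒ [68, 165, 198, 219]
  DwuIII TCGTCCA/1: at [1, 8, 31, 235] ⇒ [2, 9, 32, 236]
  PtaI TTTC/2: at [61, 77, 98, 115, 154, 228] ⇒ [63, 79, 100, 117, 156, 230]
  LmaVI GTCATCA/4: at [16, 82, 90, 108] ⇒ [20, 86, 94, 112]
  NpsIX AAATCCT/7: at [54, 122, 178, 189] ⇒ [61, 129, 185, 196]

All cut coordinates (distinct, sorted): [2, 9, 20, 32, 61, 63, 68, 79, 86, 94, 100, 112, 117, 129, 156, 165, 185, 196, 198, 219, 230, 236]

Fragments:
  [0,2): 2 bp
  [2,9): 7 bp
  [9,20): 11 bp
  [20,32): 12 bp
  [32,61): 29 bp
  [61,63): 2 bp
  [63,68): 5 bp
  [68,79): 11 bp
  [79,86): 7 bp
  [86,94): 8 bp
  [94,100): 6 bp
  [100,112): 12 bp
  [112,117): 5 bp
  [117,129): 12 bp
  [129,156): 27 bp
  [156,165): 9 bp
  [165,185): 20 bp
  [185,196): 11 bp
  [196,198): 2 bp
  [198,219): 21 bp
  [219,230): 11 bp
  [230,236): 6 bp
  [236,244): 8 bp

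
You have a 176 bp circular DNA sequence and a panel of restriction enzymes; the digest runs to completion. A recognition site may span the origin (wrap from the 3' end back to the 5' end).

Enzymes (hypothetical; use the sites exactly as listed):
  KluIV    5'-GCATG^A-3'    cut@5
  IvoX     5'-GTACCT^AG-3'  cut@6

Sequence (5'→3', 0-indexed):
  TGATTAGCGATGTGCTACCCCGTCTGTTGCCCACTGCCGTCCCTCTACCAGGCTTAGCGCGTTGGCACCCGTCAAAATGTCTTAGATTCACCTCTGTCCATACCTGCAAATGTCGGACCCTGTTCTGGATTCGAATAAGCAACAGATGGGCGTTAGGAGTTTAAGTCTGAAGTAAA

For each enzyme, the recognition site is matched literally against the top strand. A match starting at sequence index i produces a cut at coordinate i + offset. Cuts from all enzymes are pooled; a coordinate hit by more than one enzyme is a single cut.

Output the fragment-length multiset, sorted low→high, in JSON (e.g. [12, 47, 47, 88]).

Scan for sites:
  KluIV (GCATGA, off=5): no sites
  IvoX (GTACCTAG, off=6): no sites

All cut coordinates (distinct, sorted): ∅

Fragments:
  no cuts → one circular fragment of 176 bp

[176]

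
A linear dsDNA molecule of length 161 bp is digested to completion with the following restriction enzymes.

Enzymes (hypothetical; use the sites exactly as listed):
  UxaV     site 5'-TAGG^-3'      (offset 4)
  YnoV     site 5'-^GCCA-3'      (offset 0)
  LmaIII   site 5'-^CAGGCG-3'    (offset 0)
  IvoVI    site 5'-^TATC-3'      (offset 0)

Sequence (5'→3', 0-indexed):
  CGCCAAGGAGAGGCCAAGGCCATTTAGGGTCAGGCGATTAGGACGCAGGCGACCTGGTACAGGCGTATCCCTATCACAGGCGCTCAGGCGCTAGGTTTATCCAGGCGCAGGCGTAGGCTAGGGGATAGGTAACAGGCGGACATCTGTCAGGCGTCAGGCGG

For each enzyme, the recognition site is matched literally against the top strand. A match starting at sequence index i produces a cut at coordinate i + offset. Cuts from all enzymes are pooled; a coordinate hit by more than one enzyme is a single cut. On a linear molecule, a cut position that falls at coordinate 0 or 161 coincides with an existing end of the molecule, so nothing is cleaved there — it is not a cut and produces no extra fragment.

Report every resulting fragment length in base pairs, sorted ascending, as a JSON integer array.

Site scan:
  UxaV (TAGG, off=4): starts [24, 38, 91, 113, 118, 125] → cuts [28, 42, 95, 117, 122, 129]
  YnoV (GCCA, off=0): starts [1, 12, 18] → cuts [1, 12, 18]
  LmaIII (CAGGCG, off=0): starts [30, 45, 59, 76, 84, 101, 107, 132, 147, 154] → cuts [30, 45, 59, 76, 84, 101, 107, 132, 147, 154]
  IvoVI (TATC, off=0): starts [65, 71, 97] → cuts [65, 71, 97]

Pooled cuts: [1, 12, 18, 28, 30, 42, 45, 59, 65, 71, 76, 84, 95, 97, 101, 107, 117, 122, 129, 132, 147, 154]

Fragment lengths:
  [0,1): 1 bp
  [1,12): 11 bp
  [12,18): 6 bp
  [18,28): 10 bp
  [28,30): 2 bp
  [30,42): 12 bp
  [42,45): 3 bp
  [45,59): 14 bp
  [59,65): 6 bp
  [65,71): 6 bp
  [71,76): 5 bp
  [76,84): 8 bp
  [84,95): 11 bp
  [95,97): 2 bp
  [97,101): 4 bp
  [101,107): 6 bp
  [107,117): 10 bp
  [117,122): 5 bp
  [122,129): 7 bp
  [129,132): 3 bp
  [132,147): 15 bp
  [147,154): 7 bp
  [154,161): 7 bp

[1,2,2,3,3,4,5,5,6,6,6,6,7,7,7,8,10,10,11,11,12,14,15]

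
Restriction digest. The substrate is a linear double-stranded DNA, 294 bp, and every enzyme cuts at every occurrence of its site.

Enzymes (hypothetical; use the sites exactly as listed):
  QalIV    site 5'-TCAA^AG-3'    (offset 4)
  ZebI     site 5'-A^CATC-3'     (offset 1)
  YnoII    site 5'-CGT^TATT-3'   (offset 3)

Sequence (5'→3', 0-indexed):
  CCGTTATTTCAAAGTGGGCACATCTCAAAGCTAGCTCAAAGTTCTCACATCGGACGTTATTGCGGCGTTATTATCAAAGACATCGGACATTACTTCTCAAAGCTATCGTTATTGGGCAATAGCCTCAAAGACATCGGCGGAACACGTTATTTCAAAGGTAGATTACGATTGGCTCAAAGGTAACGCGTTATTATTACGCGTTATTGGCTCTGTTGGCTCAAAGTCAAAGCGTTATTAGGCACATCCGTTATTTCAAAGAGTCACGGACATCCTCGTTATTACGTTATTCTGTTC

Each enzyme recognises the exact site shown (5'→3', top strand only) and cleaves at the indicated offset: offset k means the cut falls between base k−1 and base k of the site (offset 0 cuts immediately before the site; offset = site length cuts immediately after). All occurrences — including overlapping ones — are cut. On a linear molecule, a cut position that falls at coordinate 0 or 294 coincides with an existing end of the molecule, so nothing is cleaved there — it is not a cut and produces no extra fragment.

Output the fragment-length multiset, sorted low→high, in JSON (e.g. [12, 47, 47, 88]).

Per-enzyme occurrences:
  QalIV (TCAAAG, off=4): starts [8, 24, 35, 73, 96, 124, 151, 173, 217, 223, 252] → cuts [12, 28, 39, 77, 100, 128, 155, 177, 221, 227, 256]
  ZebI (ACATC, off=1): starts [19, 46, 79, 130, 240, 266] → cuts [20, 47, 80, 131, 241, 267]
  YnoII (CGTTATT, off=3): starts [1, 54, 65, 106, 144, 185, 198, 229, 245, 273, 281] → cuts [4, 57, 68, 109, 147, 188, 201, 232, 248, 276, 284]

Pooled cuts: [4, 12, 20, 28, 39, 47, 57, 68, 77, 80, 100, 109, 128, 131, 147, 155, 177, 188, 201, 221, 227, 232, 241, 248, 256, 267, 276, 284]

Fragments:
  [0,4): 4 bp
  [4,12): 8 bp
  [12,20): 8 bp
  [20,28): 8 bp
  [28,39): 11 bp
  [39,47): 8 bp
  [47,57): 10 bp
  [57,68): 11 bp
  [68,77): 9 bp
  [77,80): 3 bp
  [80,100): 20 bp
  [100,109): 9 bp
  [109,128): 19 bp
  [128,131): 3 bp
  [131,147): 16 bp
  [147,155): 8 bp
  [155,177): 22 bp
  [177,188): 11 bp
  [188,201): 13 bp
  [201,221): 20 bp
  [221,227): 6 bp
  [227,232): 5 bp
  [232,241): 9 bp
  [241,248): 7 bp
  [248,256): 8 bp
  [256,267): 11 bp
  [267,276): 9 bp
  [276,284): 8 bp
  [284,294): 10 bp

[3,3,4,5,6,7,8,8,8,8,8,8,8,9,9,9,9,10,10,11,11,11,11,13,16,19,20,20,22]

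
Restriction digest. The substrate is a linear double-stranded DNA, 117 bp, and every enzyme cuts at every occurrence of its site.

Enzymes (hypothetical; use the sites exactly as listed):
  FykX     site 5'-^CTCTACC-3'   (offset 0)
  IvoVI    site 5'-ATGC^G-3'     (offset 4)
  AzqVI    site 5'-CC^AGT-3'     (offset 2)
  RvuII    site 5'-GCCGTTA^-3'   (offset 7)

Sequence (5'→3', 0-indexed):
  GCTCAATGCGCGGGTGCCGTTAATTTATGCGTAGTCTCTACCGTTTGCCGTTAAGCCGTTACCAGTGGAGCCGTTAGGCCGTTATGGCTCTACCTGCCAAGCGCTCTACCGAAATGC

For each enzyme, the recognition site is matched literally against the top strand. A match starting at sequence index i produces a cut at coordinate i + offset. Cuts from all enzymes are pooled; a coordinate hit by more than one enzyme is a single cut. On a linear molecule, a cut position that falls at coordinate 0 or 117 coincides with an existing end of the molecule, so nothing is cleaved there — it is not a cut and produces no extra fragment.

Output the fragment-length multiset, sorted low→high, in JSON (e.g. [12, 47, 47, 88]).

Site scan:
  FykX CTCTACC/0: at [35, 87, 103] ⇒ [35, 87, 103]
  IvoVI ATGCG/4: at [5, 26] ⇒ [9, 30]
  AzqVI CCAGT/2: at [61] ⇒ [63]
  RvuII GCCGTTA/7: at [15, 46, 54, 69, 77] ⇒ [22, 53, 61, 76, 84]

All cut coordinates (distinct, sorted): [9, 22, 30, 35, 53, 61, 63, 76, 84, 87, 103]

Fragments:
  [0,9): 9 bp
  [9,22): 13 bp
  [22,30): 8 bp
  [30,35): 5 bp
  [35,53): 18 bp
  [53,61): 8 bp
  [61,63): 2 bp
  [63,76): 13 bp
  [76,84): 8 bp
  [84,87): 3 bp
  [87,103): 16 bp
  [103,117): 14 bp

[2,3,5,8,8,8,9,13,13,14,16,18]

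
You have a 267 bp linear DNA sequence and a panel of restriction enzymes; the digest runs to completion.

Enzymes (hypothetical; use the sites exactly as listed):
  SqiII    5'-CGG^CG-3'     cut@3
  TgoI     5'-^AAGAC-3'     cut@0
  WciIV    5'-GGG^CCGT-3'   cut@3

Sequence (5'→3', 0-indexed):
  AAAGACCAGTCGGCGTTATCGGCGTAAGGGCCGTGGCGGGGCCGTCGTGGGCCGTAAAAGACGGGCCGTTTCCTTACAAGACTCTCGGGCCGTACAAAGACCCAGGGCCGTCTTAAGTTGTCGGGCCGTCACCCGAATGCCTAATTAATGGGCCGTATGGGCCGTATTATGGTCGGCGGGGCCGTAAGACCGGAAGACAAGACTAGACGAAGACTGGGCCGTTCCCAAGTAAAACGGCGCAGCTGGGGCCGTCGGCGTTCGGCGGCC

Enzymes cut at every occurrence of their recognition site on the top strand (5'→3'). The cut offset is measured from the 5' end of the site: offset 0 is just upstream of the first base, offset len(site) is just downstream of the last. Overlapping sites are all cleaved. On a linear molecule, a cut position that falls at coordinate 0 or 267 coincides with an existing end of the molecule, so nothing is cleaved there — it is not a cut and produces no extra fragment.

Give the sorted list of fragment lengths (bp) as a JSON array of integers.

Site scan:
  SqiII (CGGCG, off=3): starts [10, 19, 173, 234, 252, 259] → cuts [13, 22, 176, 237, 255, 262]
  TgoI (AAGAC, off=0): starts [1, 57, 77, 96, 185, 193, 198, 209] → cuts [1, 57, 77, 96, 185, 193, 198, 209]
  WciIV (GGGCCGT, off=3): starts [27, 38, 48, 62, 86, 104, 122, 149, 158, 178, 215, 245] → cuts [30, 41, 51, 65, 89, 107, 125, 152, 161, 181, 218, 248]

All cut coordinates (distinct, sorted): [1, 13, 22, 30, 41, 51, 57, 65, 77, 89, 96, 107, 125, 152, 161, 176, 181, 185, 193, 198, 209, 218, 237, 248, 255, 262]

Fragment lengths:
  [0,1): 1 bp
  [1,13): 12 bp
  [13,22): 9 bp
  [22,30): 8 bp
  [30,41): 11 bp
  [41,51): 10 bp
  [51,57): 6 bp
  [57,65): 8 bp
  [65,77): 12 bp
  [77,89): 12 bp
  [89,96): 7 bp
  [96,107): 11 bp
  [107,125): 18 bp
  [125,152): 27 bp
  [152,161): 9 bp
  [161,176): 15 bp
  [176,181): 5 bp
  [181,185): 4 bp
  [185,193): 8 bp
  [193,198): 5 bp
  [198,209): 11 bp
  [209,218): 9 bp
  [218,237): 19 bp
  [237,248): 11 bp
  [248,255): 7 bp
  [255,262): 7 bp
  [262,267): 5 bp

[1,4,5,5,5,6,7,7,7,8,8,8,9,9,9,10,11,11,11,11,12,12,12,15,18,19,27]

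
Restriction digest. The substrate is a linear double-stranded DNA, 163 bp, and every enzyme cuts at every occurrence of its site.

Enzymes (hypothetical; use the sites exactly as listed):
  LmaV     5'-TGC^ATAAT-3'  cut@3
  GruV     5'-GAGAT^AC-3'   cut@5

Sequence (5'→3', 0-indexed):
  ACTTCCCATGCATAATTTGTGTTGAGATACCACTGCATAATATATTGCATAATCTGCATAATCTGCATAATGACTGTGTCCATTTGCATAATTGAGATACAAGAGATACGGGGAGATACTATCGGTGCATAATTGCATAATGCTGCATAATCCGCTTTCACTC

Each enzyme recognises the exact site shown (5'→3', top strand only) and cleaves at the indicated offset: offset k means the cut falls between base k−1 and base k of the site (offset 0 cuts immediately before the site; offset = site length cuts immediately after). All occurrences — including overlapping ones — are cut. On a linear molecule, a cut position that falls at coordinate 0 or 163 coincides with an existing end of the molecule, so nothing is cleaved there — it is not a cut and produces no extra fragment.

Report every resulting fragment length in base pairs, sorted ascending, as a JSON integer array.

Site scan:
  LmaV (TGCATAAT, off=3): starts [8, 33, 45, 54, 63, 84, 125, 133, 143] → cuts [11, 36, 48, 57, 66, 87, 128, 136, 146]
  GruV (GAGATAC, off=5): starts [23, 93, 102, 112] → cuts [28, 98, 107, 117]

All cut coordinates (distinct, sorted): [11, 28, 36, 48, 57, 66, 87, 98, 107, 117, 128, 136, 146]

Fragments:
  [0,11): 11 bp
  [11,28): 17 bp
  [28,36): 8 bp
  [36,48): 12 bp
  [48,57): 9 bp
  [57,66): 9 bp
  [66,87): 21 bp
  [87,98): 11 bp
  [98,107): 9 bp
  [107,117): 10 bp
  [117,128): 11 bp
  [128,136): 8 bp
  [136,146): 10 bp
  [146,163): 17 bp

[8,8,9,9,9,10,10,11,11,11,12,17,17,21]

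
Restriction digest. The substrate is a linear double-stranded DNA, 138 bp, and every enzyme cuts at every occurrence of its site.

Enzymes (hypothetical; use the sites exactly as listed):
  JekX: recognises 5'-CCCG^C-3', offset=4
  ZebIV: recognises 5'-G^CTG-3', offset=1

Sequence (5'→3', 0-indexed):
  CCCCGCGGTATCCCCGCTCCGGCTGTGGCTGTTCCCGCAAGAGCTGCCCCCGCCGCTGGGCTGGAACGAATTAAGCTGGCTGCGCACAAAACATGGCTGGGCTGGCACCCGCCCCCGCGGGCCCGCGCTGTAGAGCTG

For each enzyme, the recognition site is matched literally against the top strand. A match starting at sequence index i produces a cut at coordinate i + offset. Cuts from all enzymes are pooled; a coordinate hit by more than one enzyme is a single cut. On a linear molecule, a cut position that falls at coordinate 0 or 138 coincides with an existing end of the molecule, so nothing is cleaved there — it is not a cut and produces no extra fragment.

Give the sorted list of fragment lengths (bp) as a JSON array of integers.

[2,3,3,4,5,5,5,6,6,6,6,8,8,9,9,10,11,15,17]

Per-enzyme occurrences:
  JekX (CCCGC, off=4): starts [1, 12, 33, 48, 107, 113, 121] → cuts [5, 16, 37, 52, 111, 117, 125]
  ZebIV (GCTG, off=1): starts [21, 27, 42, 54, 59, 74, 78, 95, 100, 126, 134] → cuts [22, 28, 43, 55, 60, 75, 79, 96, 101, 127, 135]

All cut coordinates (distinct, sorted): [5, 16, 22, 28, 37, 43, 52, 55, 60, 75, 79, 96, 101, 111, 117, 125, 127, 135]

Fragments:
  [0,5): 5 bp
  [5,16): 11 bp
  [16,22): 6 bp
  [22,28): 6 bp
  [28,37): 9 bp
  [37,43): 6 bp
  [43,52): 9 bp
  [52,55): 3 bp
  [55,60): 5 bp
  [60,75): 15 bp
  [75,79): 4 bp
  [79,96): 17 bp
  [96,101): 5 bp
  [101,111): 10 bp
  [111,117): 6 bp
  [117,125): 8 bp
  [125,127): 2 bp
  [127,135): 8 bp
  [135,138): 3 bp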